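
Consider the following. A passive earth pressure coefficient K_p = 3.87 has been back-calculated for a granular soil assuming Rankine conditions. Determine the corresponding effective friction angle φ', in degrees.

36.1°

K_p = (1+sin φ)/(1−sin φ) ⇒ sin φ = (K_p − 1)/(K_p + 1) = 0.5893.
φ = arcsin(0.5893) = 36.11°.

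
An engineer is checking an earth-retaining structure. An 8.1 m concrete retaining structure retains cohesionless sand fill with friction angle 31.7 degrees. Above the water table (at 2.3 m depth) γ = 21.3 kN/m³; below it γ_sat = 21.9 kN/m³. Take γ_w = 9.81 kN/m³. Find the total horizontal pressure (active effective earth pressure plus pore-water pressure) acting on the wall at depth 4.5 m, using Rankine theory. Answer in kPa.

K_a = (1 − sin φ)/(1 + sin φ) = 0.3111.
γ' = 21.9 − 9.81 = 12.09 kN/m³.
Effective vertical stress at 4.5 m: σ'_v = 21.3×2.3 + 12.09×2.20 = 75.59 kPa.
σ'_h = K_a σ'_v = 0.3111 × 75.59 = 23.51 kPa; u = γ_w × 2.20 = 21.58 kPa.
Total σ_h = 23.51 + 21.58 = 45.10 kPa.

45.1 kPa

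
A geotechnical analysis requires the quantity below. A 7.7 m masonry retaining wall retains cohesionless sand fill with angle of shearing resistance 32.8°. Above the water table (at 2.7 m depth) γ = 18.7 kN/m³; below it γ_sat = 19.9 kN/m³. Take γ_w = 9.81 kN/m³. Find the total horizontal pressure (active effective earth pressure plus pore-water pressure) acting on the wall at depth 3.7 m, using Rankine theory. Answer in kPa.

27.8 kPa

K_a = (1 − sin φ)/(1 + sin φ) = 0.2973.
γ' = 19.9 − 9.81 = 10.09 kN/m³.
Effective vertical stress at 3.7 m: σ'_v = 18.7×2.7 + 10.09×1.00 = 60.58 kPa.
σ'_h = K_a σ'_v = 0.2973 × 60.58 = 18.01 kPa; u = γ_w × 1.00 = 9.810 kPa.
Total σ_h = 18.01 + 9.810 = 27.82 kPa.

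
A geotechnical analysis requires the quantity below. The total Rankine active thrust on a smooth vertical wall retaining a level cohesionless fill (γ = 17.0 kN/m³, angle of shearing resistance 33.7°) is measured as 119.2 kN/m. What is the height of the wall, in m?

7.00 m

K_a = 0.2863. P_a = ½ K_a γ H² ⇒ H = √(2P_a/(K_a γ)).
H = √(2×119.2/(0.2863×17.0)) = 6.999 m.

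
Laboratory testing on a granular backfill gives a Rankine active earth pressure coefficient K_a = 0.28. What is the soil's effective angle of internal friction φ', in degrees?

K_a = tan²(45° − φ/2) ⇒ 45° − φ/2 = arctan(√0.28) = 27.89°.
φ = 2(45° − 27.89°) = 34.23°.

34.2°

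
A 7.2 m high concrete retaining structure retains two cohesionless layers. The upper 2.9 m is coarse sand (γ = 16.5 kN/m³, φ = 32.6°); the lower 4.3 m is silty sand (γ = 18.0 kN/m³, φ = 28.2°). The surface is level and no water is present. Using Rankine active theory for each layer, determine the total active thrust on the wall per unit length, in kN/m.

154 kN/m

K_a1 = tan²(45°−32.6°/2) = 0.2997; K_a2 = tan²(45°−28.2°/2) = 0.3582.
Layer 1: σ at base = K_a1 γ₁ h₁ = 14.34 kPa; P₁ = ½×14.34×2.9 = 20.80.
Layer 2: σ_v at top = γ₁h₁ = 47.85; σ_h top = K_a2×47.85 = 17.14; σ_h base = K_a2×(47.85+18.0×4.3) = 44.86.
P₂ = ½(17.14+44.86)×4.3 = 133.3. Total P_a = 20.80+133.3 = 154.1 kN/m.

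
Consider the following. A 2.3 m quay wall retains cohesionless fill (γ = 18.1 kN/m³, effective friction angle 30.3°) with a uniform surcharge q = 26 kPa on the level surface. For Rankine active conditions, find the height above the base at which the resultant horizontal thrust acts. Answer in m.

K_a = 0.3293.
Triangular part P₁ = ½K_aγH² = 15.77 at H/3 = 0.7667 m; rectangular part P₂ = K_a q H = 19.69 at H/2 = 1.150 m.
ȳ = (P₁·0.7667 + P₂·1.150)/(P₁+P₂) = 0.9796 m.

0.980 m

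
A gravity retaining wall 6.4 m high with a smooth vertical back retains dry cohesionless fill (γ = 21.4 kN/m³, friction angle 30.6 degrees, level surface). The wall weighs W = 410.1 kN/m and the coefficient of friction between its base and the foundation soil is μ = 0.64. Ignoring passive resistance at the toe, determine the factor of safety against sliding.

K_a = tan²(45° − 30.6°/2) = 0.3253.
P_a = ½K_aγH² = 0.5×0.3253×21.4×6.4² = 142.6 kN/m, acting at H/3 = 2.133 m above the base.
FS_sliding = μW / P_a = 0.64×410.1 / 142.6 = 1.841.

1.84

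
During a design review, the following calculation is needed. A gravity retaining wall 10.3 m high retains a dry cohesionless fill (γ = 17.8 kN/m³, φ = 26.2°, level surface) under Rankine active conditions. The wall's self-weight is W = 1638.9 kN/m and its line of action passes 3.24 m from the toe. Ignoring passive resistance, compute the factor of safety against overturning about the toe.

K_a = tan²(45° − 26.2°/2) = 0.3874.
P_a = ½K_aγH² = 0.5×0.3874×17.8×10.3² = 365.8 kN/m, acting at H/3 = 3.433 m above the base.
Overturning moment M_o = P_a × H/3 = 365.8 × 3.433 = 1256.
Resisting moment M_r = W × 3.24 = 1638.9 × 3.24 = 5310.
FS_overturning = M_r/M_o = 5310/1256 = 4.228.

4.23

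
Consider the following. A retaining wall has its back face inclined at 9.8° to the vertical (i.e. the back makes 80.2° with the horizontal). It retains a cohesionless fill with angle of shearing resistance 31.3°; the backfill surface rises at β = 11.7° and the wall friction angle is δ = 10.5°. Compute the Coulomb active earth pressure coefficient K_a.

0.429

K_a = sin²(α+φ) / [sin²α · sin(α−δ) · (1 + √{sin(φ+δ)sin(φ−β) / (sin(α−δ)sin(α+β))})²].
With α = 80.2°, φ = 31.3°, δ = 10.5°, β = 11.7°: K_a = 0.4291.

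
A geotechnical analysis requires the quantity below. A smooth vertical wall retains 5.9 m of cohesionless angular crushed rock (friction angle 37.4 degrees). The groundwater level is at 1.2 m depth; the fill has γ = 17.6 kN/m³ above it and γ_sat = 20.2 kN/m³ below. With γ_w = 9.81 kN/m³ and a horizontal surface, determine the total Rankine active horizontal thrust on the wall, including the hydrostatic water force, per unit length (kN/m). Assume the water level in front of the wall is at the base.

K_a = tan²(45° − φ/2) = 0.2443.
γ' = 20.2 − 9.81 = 10.39 kN/m³. Depth below WT = 4.7 m.
σ'_h at WT = K_a γ d_w = 5.159 kPa; at base = 5.159 + K_a γ' × 4.7 = 17.09 kPa.
P₁ (0–1.2 m) = ½×5.159×1.2 = 3.095. P₂ (1.2–5.9 m) = ½(5.159+17.09)×4.7 = 52.28.
P_w = ½ γ_w h₂² = 0.5×9.81×4.7² = 108.4. Total = 3.095+52.28+108.4 = 163.7 kN/m.

164 kN/m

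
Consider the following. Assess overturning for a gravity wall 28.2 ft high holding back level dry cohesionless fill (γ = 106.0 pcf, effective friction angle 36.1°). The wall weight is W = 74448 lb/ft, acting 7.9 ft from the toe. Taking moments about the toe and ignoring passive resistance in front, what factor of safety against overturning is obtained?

K_a = tan²(45° − 36.1°/2) = 0.2585.
P_a = ½K_aγH² = 0.5×0.2585×106.0×28.2² = 10900 lb/ft, acting at H/3 = 9.400 ft above the base.
Overturning moment M_o = P_a × H/3 = 10900 × 9.400 = 102400.
Resisting moment M_r = W × 7.9 = 74448 × 7.9 = 588100.
FS_overturning = M_r/M_o = 588100/102400 = 5.743.

5.74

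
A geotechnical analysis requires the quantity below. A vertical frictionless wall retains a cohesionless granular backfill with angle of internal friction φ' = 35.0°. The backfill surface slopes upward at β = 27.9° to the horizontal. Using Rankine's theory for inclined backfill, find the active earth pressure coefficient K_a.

K_a = cos β · (cos β − √(cos²β − cos²φ)) / (cos β + √(cos²β − cos²φ)).
cos β = 0.8838, cos φ = 0.8192, √(cos²β − cos²φ) = 0.3317.
K_a = 0.8838 × (0.8838 − 0.3317)/(0.8838 + 0.3317) = 0.4014.

0.401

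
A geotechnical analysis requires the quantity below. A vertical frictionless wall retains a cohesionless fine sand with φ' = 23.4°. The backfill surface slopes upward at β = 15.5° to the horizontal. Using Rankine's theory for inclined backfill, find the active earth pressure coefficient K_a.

K_a = cos β · (cos β − √(cos²β − cos²φ)) / (cos β + √(cos²β − cos²φ)).
cos β = 0.9636, cos φ = 0.9178, √(cos²β − cos²φ) = 0.2938.
K_a = 0.9636 × (0.9636 − 0.2938)/(0.9636 + 0.2938) = 0.5133.

0.513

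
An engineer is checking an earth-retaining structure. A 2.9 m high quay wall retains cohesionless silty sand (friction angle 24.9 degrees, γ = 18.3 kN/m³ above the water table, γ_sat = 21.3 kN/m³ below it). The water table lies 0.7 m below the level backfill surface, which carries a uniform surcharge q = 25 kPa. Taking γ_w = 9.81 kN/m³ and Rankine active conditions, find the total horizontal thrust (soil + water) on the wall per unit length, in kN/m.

77.9 kN/m

K_a = tan²(45° − φ/2) = 0.4074.
γ' = 21.3 − 9.81 = 11.49 kN/m³. h₂ = H − d_w = 2.2 m.
σ'_h: at surface K_a·q = 10.19; at WT K_a(q+γd_w) = 15.40; at base K_a(q+γd_w+γ'h₂) = 25.70 kPa.
P₁ = ½(10.19+15.40)×0.7 = 8.957; P₂ = ½(15.40+25.70)×2.2 = 45.22; P_w = ½γ_w h₂² = 23.74.
Total = 8.957+45.22+23.74 = 77.92 kN/m.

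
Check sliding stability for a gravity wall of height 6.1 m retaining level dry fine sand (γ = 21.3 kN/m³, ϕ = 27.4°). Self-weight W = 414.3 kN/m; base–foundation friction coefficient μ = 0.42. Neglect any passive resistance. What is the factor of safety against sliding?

1.19

K_a = tan²(45° − 27.4°/2) = 0.3697.
P_a = ½K_aγH² = 0.5×0.3697×21.3×6.1² = 146.5 kN/m, acting at H/3 = 2.033 m above the base.
FS_sliding = μW / P_a = 0.42×414.3 / 146.5 = 1.188.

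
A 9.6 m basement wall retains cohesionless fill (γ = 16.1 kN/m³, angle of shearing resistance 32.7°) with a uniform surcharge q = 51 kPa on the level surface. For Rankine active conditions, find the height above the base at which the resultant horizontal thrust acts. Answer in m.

3.84 m

K_a = 0.2985.
Triangular part P₁ = ½K_aγH² = 221.5 at H/3 = 3.200 m; rectangular part P₂ = K_a q H = 146.1 at H/2 = 4.800 m.
ȳ = (P₁·3.200 + P₂·4.800)/(P₁+P₂) = 3.836 m.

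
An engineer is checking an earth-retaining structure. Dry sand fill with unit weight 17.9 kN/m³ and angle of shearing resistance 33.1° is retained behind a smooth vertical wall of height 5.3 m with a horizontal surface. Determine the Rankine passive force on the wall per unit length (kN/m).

856 kN/m

K_p = tan²(45° + φ/2) = 3.406.
P_p = ½ K_p γ H² = 0.5 × 3.406 × 17.9 × 5.3² = 856.4 kN/m.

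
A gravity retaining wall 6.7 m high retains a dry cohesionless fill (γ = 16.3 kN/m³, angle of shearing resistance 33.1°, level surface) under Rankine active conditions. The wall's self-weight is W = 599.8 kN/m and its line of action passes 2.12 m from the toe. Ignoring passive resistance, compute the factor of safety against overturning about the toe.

K_a = tan²(45° − 33.1°/2) = 0.2936.
P_a = ½K_aγH² = 0.5×0.2936×16.3×6.7² = 107.4 kN/m, acting at H/3 = 2.233 m above the base.
Overturning moment M_o = P_a × H/3 = 107.4 × 2.233 = 239.9.
Resisting moment M_r = W × 2.12 = 599.8 × 2.12 = 1272.
FS_overturning = M_r/M_o = 1272/239.9 = 5.301.

5.30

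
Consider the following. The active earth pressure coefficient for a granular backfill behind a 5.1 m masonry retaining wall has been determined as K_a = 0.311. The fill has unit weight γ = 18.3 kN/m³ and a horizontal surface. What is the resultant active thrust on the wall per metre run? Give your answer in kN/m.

74.0 kN/m

P = ½ K_a γ H² = 0.5 × 0.311 × 18.3 × 5.1² = 74.02 kN/m.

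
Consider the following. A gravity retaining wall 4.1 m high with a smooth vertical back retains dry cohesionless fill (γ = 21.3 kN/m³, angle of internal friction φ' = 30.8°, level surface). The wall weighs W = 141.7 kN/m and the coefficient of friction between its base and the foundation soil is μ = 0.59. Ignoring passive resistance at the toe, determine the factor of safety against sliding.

K_a = tan²(45° − 30.8°/2) = 0.3227.
P_a = ½K_aγH² = 0.5×0.3227×21.3×4.1² = 57.77 kN/m, acting at H/3 = 1.367 m above the base.
FS_sliding = μW / P_a = 0.59×141.7 / 57.77 = 1.447.

1.45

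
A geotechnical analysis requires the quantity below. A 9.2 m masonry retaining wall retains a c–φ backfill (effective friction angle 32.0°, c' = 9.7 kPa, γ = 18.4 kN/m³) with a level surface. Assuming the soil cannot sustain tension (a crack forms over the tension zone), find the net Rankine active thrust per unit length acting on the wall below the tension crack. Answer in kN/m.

151 kN/m

K_a = 0.3073; √K_a = 0.5543.
Tension-crack depth z_c = 2c/(γ√K_a) = 2×9.7/(18.4×0.5543) = 1.902 m.
σ_a at base = K_a γ H − 2c√K_a = 0.3073×18.4×9.2 − 2×9.7×0.5543 = 41.26 kPa.
P_a = ½ × 41.26 × (H − z_c) = 0.5×41.26×7.298 = 150.6 kN/m.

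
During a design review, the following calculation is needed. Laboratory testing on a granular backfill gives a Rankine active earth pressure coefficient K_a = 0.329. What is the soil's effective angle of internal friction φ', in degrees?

K_a = tan²(45° − φ/2) ⇒ 45° − φ/2 = arctan(√0.329) = 29.84°.
φ = 2(45° − 29.84°) = 30.32°.

30.3°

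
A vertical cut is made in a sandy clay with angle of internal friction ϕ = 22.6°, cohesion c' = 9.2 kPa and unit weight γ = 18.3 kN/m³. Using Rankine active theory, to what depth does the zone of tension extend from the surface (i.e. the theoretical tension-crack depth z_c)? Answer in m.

K_a = tan²(45° − 22.6°/2) = 0.4448; √K_a = 0.6669.
The active pressure is zero where K_a γ z = 2c√K_a, so z_c = 2c/(γ√K_a) = 2×9.2/(18.3×0.6669) = 1.508 m.

1.51 m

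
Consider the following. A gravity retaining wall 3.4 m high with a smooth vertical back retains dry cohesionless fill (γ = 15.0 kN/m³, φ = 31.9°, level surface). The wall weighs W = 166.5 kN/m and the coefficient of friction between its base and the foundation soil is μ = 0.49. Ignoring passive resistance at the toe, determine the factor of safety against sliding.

3.05

K_a = tan²(45° − 31.9°/2) = 0.3085.
P_a = ½K_aγH² = 0.5×0.3085×15.0×3.4² = 26.75 kN/m, acting at H/3 = 1.133 m above the base.
FS_sliding = μW / P_a = 0.49×166.5 / 26.75 = 3.050.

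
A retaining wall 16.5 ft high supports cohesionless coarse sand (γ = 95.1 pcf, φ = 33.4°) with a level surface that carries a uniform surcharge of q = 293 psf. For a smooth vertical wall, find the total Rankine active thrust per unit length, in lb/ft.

K_a = tan²(45° − φ/2) = 0.2899.
Soil triangle: ½ K_a γ H² = 0.5×0.2899×95.1×16.5² = 3753 lb/ft.
Surcharge rectangle: K_a q H = 0.2899×293×16.5 = 1402 lb/ft.
Total = 3753 + 1402 = 5155 lb/ft.

5150 lb/ft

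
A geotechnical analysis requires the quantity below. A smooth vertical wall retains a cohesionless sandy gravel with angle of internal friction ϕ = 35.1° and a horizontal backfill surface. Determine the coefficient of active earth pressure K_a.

0.270

K_a = (1 − sin φ)/(1 + sin φ) = (1 − sin 35.1°)/(1 + sin 35.1°) = 0.2698.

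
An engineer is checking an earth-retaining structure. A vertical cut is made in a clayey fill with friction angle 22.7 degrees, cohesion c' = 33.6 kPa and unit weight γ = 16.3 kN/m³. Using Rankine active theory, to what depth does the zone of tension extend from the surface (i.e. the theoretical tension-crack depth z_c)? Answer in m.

K_a = tan²(45° − 22.7°/2) = 0.4431; √K_a = 0.6657.
The active pressure is zero where K_a γ z = 2c√K_a, so z_c = 2c/(γ√K_a) = 2×33.6/(16.3×0.6657) = 6.193 m.

6.19 m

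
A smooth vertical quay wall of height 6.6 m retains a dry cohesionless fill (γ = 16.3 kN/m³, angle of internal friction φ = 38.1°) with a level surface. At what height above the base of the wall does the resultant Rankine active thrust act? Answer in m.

2.20 m

K_a = 0.2368.
The pressure distribution is triangular, so the resultant acts at H/3 above the base = 6.6/3 = 2.200 m.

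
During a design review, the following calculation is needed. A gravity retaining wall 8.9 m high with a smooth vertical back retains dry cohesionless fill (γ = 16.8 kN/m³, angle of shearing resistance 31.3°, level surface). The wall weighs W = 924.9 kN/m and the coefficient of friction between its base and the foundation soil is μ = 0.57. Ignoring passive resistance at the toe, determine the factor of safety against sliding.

2.51

K_a = tan²(45° − 31.3°/2) = 0.3162.
P_a = ½K_aγH² = 0.5×0.3162×16.8×8.9² = 210.4 kN/m, acting at H/3 = 2.967 m above the base.
FS_sliding = μW / P_a = 0.57×924.9 / 210.4 = 2.506.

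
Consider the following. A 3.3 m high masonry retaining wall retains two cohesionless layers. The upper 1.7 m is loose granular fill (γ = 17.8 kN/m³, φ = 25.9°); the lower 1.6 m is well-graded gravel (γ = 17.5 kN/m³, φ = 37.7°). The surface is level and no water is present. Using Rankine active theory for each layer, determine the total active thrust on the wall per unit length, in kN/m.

K_a1 = tan²(45°−25.9°/2) = 0.3920; K_a2 = tan²(45°−37.7°/2) = 0.2411.
Layer 1: σ at base = K_a1 γ₁ h₁ = 11.86 kPa; P₁ = ½×11.86×1.7 = 10.08.
Layer 2: σ_v at top = γ₁h₁ = 30.26; σ_h top = K_a2×30.26 = 7.294; σ_h base = K_a2×(30.26+17.5×1.6) = 14.04.
P₂ = ½(7.294+14.04)×1.6 = 17.07. Total P_a = 10.08+17.07 = 27.15 kN/m.

27.2 kN/m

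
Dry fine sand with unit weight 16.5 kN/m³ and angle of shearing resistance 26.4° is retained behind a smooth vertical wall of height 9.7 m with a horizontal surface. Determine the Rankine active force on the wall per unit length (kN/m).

K_a = tan²(45° − φ/2) = 0.3844.
P_a = ½ K_a γ H² = 0.5 × 0.3844 × 16.5 × 9.7² = 298.4 kN/m.

298 kN/m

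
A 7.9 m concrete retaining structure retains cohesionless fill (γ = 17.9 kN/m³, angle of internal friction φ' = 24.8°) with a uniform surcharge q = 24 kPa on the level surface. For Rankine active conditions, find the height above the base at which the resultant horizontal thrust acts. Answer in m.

K_a = 0.4090.
Triangular part P₁ = ½K_aγH² = 228.5 at H/3 = 2.633 m; rectangular part P₂ = K_a q H = 77.55 at H/2 = 3.950 m.
ȳ = (P₁·2.633 + P₂·3.950)/(P₁+P₂) = 2.967 m.

2.97 m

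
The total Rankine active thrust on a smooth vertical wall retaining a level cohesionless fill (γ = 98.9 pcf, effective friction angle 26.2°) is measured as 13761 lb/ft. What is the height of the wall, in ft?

26.8 ft

K_a = 0.3874. P_a = ½ K_a γ H² ⇒ H = √(2P_a/(K_a γ)).
H = √(2×13761/(0.3874×98.9)) = 26.80 ft.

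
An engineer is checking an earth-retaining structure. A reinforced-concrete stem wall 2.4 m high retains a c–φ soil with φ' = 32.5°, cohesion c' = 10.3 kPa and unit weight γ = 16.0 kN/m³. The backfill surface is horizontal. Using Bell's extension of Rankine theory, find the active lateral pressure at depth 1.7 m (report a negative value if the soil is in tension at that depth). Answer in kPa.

K_a = (1 − sin φ)/(1 + sin φ) = 0.3010.
σ_a = K_a γ z − 2c√K_a = 0.3010×16.0×1.7 − 2×10.3×0.5486 = -3.115 kPa.

-3.11 kPa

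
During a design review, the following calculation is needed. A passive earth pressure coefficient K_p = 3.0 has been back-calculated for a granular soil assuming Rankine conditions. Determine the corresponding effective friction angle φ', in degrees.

K_p = (1+sin φ)/(1−sin φ) ⇒ sin φ = (K_p − 1)/(K_p + 1) = 0.5000.
φ = arcsin(0.5000) = 30.00°.

30.0°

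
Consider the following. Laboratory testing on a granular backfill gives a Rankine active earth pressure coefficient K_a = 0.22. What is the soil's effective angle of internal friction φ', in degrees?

K_a = tan²(45° − φ/2) ⇒ 45° − φ/2 = arctan(√0.22) = 25.13°.
φ = 2(45° − 25.13°) = 39.74°.

39.7°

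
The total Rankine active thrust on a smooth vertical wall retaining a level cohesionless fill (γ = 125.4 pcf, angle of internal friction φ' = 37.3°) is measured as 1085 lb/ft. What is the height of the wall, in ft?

8.40 ft

K_a = 0.2453. P_a = ½ K_a γ H² ⇒ H = √(2P_a/(K_a γ)).
H = √(2×1085/(0.2453×125.4)) = 8.398 ft.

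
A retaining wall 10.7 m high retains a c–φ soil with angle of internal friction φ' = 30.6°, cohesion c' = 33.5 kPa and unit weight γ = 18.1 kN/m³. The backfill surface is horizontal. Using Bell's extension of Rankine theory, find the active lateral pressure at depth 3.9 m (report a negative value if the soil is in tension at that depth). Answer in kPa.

-15.3 kPa

K_a = (1 − sin φ)/(1 + sin φ) = 0.3253.
σ_a = K_a γ z − 2c√K_a = 0.3253×18.1×3.9 − 2×33.5×0.5704 = -15.25 kPa.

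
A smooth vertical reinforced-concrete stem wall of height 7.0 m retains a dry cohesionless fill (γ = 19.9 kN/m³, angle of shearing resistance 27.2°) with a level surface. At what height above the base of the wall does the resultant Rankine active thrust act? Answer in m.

K_a = 0.3726.
The pressure distribution is triangular, so the resultant acts at H/3 above the base = 7.0/3 = 2.333 m.

2.33 m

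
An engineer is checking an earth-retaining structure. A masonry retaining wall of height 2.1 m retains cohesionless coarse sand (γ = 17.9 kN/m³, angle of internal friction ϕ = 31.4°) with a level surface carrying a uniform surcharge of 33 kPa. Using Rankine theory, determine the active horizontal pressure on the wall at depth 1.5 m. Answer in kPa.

18.8 kPa

K_a = (1 − sin φ)/(1 + sin φ) = 0.3149.
σ_v = γz + q = 17.9 × 1.5 + 33 = 59.85 kPa.
σ_h = K_a σ_v = 0.3149 × 59.85 = 18.85 kPa.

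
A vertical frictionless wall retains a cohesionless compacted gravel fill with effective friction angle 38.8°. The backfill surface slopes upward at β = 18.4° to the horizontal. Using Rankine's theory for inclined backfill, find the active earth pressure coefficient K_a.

K_a = cos β · (cos β − √(cos²β − cos²φ)) / (cos β + √(cos²β − cos²φ)).
cos β = 0.9489, cos φ = 0.7793, √(cos²β − cos²φ) = 0.5413.
K_a = 0.9489 × (0.9489 − 0.5413)/(0.9489 + 0.5413) = 0.2595.

0.260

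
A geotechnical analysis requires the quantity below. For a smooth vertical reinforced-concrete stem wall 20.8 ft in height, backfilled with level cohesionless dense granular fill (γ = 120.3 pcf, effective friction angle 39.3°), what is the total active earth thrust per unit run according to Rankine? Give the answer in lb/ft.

K_a = tan²(45° − φ/2) = 0.2245.
P_a = ½ K_a γ H² = 0.5 × 0.2245 × 120.3 × 20.8² = 5841 lb/ft.

5840 lb/ft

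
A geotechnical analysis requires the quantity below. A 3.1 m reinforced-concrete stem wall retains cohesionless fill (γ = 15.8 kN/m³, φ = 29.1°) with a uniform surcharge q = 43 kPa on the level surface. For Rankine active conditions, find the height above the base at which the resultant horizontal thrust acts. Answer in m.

1.36 m

K_a = 0.3456.
Triangular part P₁ = ½K_aγH² = 26.24 at H/3 = 1.033 m; rectangular part P₂ = K_a q H = 46.07 at H/2 = 1.550 m.
ȳ = (P₁·1.033 + P₂·1.550)/(P₁+P₂) = 1.363 m.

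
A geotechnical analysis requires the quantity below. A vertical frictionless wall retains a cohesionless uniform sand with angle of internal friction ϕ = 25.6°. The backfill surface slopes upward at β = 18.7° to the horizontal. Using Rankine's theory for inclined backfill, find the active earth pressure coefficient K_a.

0.504

K_a = cos β · (cos β − √(cos²β − cos²φ)) / (cos β + √(cos²β − cos²φ)).
cos β = 0.9472, cos φ = 0.9018, √(cos²β − cos²φ) = 0.2897.
K_a = 0.9472 × (0.9472 − 0.2897)/(0.9472 + 0.2897) = 0.5036.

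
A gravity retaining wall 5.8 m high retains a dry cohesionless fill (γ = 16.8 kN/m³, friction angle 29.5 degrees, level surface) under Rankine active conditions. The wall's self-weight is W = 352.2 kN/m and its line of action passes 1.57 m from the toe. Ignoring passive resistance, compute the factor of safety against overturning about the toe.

K_a = tan²(45° − 29.5°/2) = 0.3401.
P_a = ½K_aγH² = 0.5×0.3401×16.8×5.8² = 96.10 kN/m, acting at H/3 = 1.933 m above the base.
Overturning moment M_o = P_a × H/3 = 96.10 × 1.933 = 185.8.
Resisting moment M_r = W × 1.57 = 352.2 × 1.57 = 553.0.
FS_overturning = M_r/M_o = 553.0/185.8 = 2.976.

2.98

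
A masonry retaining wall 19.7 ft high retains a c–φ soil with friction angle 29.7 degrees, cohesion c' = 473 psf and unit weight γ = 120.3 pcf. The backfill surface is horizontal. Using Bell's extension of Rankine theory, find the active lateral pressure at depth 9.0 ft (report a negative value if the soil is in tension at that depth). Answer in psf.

K_a = (1 − sin φ)/(1 + sin φ) = 0.3374.
σ_a = K_a γ z − 2c√K_a = 0.3374×120.3×9.0 − 2×473×0.5808 = -184.2 psf.

-184 psf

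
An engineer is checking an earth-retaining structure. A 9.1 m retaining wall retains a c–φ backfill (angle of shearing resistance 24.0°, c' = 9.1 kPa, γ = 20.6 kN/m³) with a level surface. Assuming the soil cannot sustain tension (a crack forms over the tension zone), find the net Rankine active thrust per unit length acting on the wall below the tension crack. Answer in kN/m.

K_a = 0.4217; √K_a = 0.6494.
Tension-crack depth z_c = 2c/(γ√K_a) = 2×9.1/(20.6×0.6494) = 1.360 m.
σ_a at base = K_a γ H − 2c√K_a = 0.4217×20.6×9.1 − 2×9.1×0.6494 = 67.24 kPa.
P_a = ½ × 67.24 × (H − z_c) = 0.5×67.24×7.740 = 260.2 kN/m.

260 kN/m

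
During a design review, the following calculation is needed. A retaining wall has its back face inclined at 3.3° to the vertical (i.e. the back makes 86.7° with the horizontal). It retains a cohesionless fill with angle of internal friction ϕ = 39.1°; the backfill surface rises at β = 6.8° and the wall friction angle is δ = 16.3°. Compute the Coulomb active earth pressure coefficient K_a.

0.247

K_a = sin²(α+φ) / [sin²α · sin(α−δ) · (1 + √{sin(φ+δ)sin(φ−β) / (sin(α−δ)sin(α+β))})²].
With α = 86.7°, φ = 39.1°, δ = 16.3°, β = 6.8°: K_a = 0.2471.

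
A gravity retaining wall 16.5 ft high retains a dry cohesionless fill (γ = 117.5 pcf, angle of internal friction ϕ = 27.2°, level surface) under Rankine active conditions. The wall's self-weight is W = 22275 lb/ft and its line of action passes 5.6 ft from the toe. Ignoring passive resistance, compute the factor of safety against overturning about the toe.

3.81

K_a = tan²(45° − 27.2°/2) = 0.3726.
P_a = ½K_aγH² = 0.5×0.3726×117.5×16.5² = 5959 lb/ft, acting at H/3 = 5.500 ft above the base.
Overturning moment M_o = P_a × H/3 = 5959 × 5.500 = 32780.
Resisting moment M_r = W × 5.6 = 22275 × 5.6 = 124700.
FS_overturning = M_r/M_o = 124700/32780 = 3.806.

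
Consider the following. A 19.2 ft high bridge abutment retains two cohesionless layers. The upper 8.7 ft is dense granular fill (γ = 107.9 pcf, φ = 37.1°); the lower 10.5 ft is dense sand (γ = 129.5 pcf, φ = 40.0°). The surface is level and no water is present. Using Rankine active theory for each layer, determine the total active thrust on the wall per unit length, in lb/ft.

4710 lb/ft

K_a1 = tan²(45°−37.1°/2) = 0.2475; K_a2 = tan²(45°−40.0°/2) = 0.2174.
Layer 1: σ at base = K_a1 γ₁ h₁ = 232.3 psf; P₁ = ½×232.3×8.7 = 1011.
Layer 2: σ_v at top = γ₁h₁ = 938.7; σ_h top = K_a2×938.7 = 204.1; σ_h base = K_a2×(938.7+129.5×10.5) = 499.8.
P₂ = ½(204.1+499.8)×10.5 = 3696. Total P_a = 1011+3696 = 4706 lb/ft.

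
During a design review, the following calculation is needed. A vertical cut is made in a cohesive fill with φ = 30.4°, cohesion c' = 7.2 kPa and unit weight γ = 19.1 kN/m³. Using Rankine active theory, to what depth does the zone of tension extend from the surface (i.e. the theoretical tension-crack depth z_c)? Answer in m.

K_a = tan²(45° − 30.4°/2) = 0.3280; √K_a = 0.5727.
The active pressure is zero where K_a γ z = 2c√K_a, so z_c = 2c/(γ√K_a) = 2×7.2/(19.1×0.5727) = 1.316 m.

1.32 m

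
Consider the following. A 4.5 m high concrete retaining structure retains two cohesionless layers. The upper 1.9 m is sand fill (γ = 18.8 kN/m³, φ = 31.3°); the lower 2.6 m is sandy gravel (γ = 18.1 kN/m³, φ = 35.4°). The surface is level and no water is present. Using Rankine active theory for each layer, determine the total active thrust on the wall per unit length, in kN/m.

51.8 kN/m

K_a1 = tan²(45°−31.3°/2) = 0.3162; K_a2 = tan²(45°−35.4°/2) = 0.2664.
Layer 1: σ at base = K_a1 γ₁ h₁ = 11.29 kPa; P₁ = ½×11.29×1.9 = 10.73.
Layer 2: σ_v at top = γ₁h₁ = 35.72; σ_h top = K_a2×35.72 = 9.516; σ_h base = K_a2×(35.72+18.1×2.6) = 22.05.
P₂ = ½(9.516+22.05)×2.6 = 41.04. Total P_a = 10.73+41.04 = 51.77 kN/m.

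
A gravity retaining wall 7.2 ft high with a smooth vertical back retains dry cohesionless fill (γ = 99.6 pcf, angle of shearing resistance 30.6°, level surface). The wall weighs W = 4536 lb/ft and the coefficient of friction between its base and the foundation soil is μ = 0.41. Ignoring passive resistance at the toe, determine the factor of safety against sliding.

2.21

K_a = tan²(45° − 30.6°/2) = 0.3253.
P_a = ½K_aγH² = 0.5×0.3253×99.6×7.2² = 839.9 lb/ft, acting at H/3 = 2.400 ft above the base.
FS_sliding = μW / P_a = 0.41×4536 / 839.9 = 2.214.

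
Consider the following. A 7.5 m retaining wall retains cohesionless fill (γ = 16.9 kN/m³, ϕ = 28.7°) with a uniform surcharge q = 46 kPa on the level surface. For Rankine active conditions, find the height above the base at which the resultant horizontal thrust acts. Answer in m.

K_a = 0.3511.
Triangular part P₁ = ½K_aγH² = 166.9 at H/3 = 2.500 m; rectangular part P₂ = K_a q H = 121.1 at H/2 = 3.750 m.
ȳ = (P₁·2.500 + P₂·3.750)/(P₁+P₂) = 3.026 m.

3.03 m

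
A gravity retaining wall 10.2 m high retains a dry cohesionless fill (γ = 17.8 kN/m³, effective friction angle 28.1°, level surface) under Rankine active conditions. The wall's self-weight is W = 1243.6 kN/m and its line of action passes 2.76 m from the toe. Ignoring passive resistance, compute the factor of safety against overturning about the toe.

3.03

K_a = tan²(45° − 28.1°/2) = 0.3596.
P_a = ½K_aγH² = 0.5×0.3596×17.8×10.2² = 333.0 kN/m, acting at H/3 = 3.400 m above the base.
Overturning moment M_o = P_a × H/3 = 333.0 × 3.400 = 1132.
Resisting moment M_r = W × 2.76 = 1243.6 × 2.76 = 3432.
FS_overturning = M_r/M_o = 3432/1132 = 3.032.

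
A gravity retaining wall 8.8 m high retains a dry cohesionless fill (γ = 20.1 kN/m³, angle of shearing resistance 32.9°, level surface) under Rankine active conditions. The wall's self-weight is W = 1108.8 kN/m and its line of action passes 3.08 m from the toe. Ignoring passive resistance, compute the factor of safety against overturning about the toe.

5.05

K_a = tan²(45° − 32.9°/2) = 0.2960.
P_a = ½K_aγH² = 0.5×0.2960×20.1×8.8² = 230.4 kN/m, acting at H/3 = 2.933 m above the base.
Overturning moment M_o = P_a × H/3 = 230.4 × 2.933 = 675.8.
Resisting moment M_r = W × 3.08 = 1108.8 × 3.08 = 3415.
FS_overturning = M_r/M_o = 3415/675.8 = 5.053.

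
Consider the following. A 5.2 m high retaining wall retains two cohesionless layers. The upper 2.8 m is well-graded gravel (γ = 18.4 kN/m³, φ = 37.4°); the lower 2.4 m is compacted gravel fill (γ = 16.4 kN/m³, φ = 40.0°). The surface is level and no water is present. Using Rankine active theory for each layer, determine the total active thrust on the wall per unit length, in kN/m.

54.8 kN/m

K_a1 = tan²(45°−37.4°/2) = 0.2443; K_a2 = tan²(45°−40.0°/2) = 0.2174.
Layer 1: σ at base = K_a1 γ₁ h₁ = 12.58 kPa; P₁ = ½×12.58×2.8 = 17.62.
Layer 2: σ_v at top = γ₁h₁ = 51.52; σ_h top = K_a2×51.52 = 11.20; σ_h base = K_a2×(51.52+16.4×2.4) = 19.76.
P₂ = ½(11.20+19.76)×2.4 = 37.16. Total P_a = 17.62+37.16 = 54.77 kN/m.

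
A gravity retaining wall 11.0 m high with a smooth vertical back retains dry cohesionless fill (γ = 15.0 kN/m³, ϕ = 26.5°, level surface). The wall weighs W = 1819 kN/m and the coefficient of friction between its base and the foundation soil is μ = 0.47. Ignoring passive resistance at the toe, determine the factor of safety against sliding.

K_a = tan²(45° − 26.5°/2) = 0.3829.
P_a = ½K_aγH² = 0.5×0.3829×15.0×11.0² = 347.5 kN/m, acting at H/3 = 3.667 m above the base.
FS_sliding = μW / P_a = 0.47×1819 / 347.5 = 2.460.

2.46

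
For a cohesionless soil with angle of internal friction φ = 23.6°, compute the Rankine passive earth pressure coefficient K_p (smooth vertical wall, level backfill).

K_p = (1 + sin φ)/(1 − sin φ) = tan²(45° + 23.6°/2) = 2.335.

2.34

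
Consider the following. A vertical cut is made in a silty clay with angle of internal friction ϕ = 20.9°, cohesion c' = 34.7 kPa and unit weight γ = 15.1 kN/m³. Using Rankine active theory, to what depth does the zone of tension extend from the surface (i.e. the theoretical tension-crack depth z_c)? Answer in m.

6.67 m

K_a = tan²(45° − 20.9°/2) = 0.4741; √K_a = 0.6886.
The active pressure is zero where K_a γ z = 2c√K_a, so z_c = 2c/(γ√K_a) = 2×34.7/(15.1×0.6886) = 6.675 m.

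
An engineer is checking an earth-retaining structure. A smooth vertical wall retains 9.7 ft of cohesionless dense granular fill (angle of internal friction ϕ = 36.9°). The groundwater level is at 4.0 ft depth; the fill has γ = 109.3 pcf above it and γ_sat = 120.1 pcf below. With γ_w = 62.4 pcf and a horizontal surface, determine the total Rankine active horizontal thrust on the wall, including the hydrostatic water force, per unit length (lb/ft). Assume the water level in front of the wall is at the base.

2090 lb/ft

K_a = tan²(45° − φ/2) = 0.2497.
γ' = 120.1 − 62.4 = 57.70 pcf. Depth below WT = 5.7 ft.
σ'_h at WT = K_a γ d_w = 109.2 psf; at base = 109.2 + K_a γ' × 5.7 = 191.3 psf.
P₁ (0–4.0 ft) = ½×109.2×4.0 = 218.3. P₂ (4.0–9.7 ft) = ½(109.2+191.3)×5.7 = 856.2.
P_w = ½ γ_w h₂² = 0.5×62.4×5.7² = 1014. Total = 218.3+856.2+1014 = 2088 lb/ft.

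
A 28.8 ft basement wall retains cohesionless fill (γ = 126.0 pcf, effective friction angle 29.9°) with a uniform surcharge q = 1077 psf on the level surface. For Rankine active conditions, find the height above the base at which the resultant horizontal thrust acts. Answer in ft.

K_a = 0.3347.
Triangular part P₁ = ½K_aγH² = 17490 at H/3 = 9.600 ft; rectangular part P₂ = K_a q H = 10380 at H/2 = 14.40 ft.
ȳ = (P₁·9.600 + P₂·14.40)/(P₁+P₂) = 11.39 ft.

11.4 ft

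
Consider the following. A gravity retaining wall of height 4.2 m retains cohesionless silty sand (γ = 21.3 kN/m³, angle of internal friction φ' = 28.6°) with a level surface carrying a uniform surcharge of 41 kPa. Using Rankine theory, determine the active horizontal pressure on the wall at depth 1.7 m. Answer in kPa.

K_a = (1 − sin φ)/(1 + sin φ) = 0.3525.
σ_v = γz + q = 21.3 × 1.7 + 41 = 77.21 kPa.
σ_h = K_a σ_v = 0.3525 × 77.21 = 27.22 kPa.

27.2 kPa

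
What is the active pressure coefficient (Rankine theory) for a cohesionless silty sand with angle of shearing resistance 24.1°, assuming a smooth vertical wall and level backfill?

0.420

K_a = (1 − sin φ)/(1 + sin φ) = (1 − sin 24.1°)/(1 + sin 24.1°) = 0.4201.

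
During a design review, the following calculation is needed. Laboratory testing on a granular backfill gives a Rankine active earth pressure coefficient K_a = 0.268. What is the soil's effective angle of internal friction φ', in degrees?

35.3°

K_a = tan²(45° − φ/2) ⇒ 45° − φ/2 = arctan(√0.268) = 27.37°.
φ = 2(45° − 27.37°) = 35.26°.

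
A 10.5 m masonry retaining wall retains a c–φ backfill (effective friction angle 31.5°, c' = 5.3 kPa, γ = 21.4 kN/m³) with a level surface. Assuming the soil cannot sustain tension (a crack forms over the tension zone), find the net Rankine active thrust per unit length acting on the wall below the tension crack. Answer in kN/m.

K_a = 0.3136; √K_a = 0.5600.
Tension-crack depth z_c = 2c/(γ√K_a) = 2×5.3/(21.4×0.5600) = 0.8845 m.
σ_a at base = K_a γ H − 2c√K_a = 0.3136×21.4×10.5 − 2×5.3×0.5600 = 64.54 kPa.
P_a = ½ × 64.54 × (H − z_c) = 0.5×64.54×9.616 = 310.3 kN/m.

310 kN/m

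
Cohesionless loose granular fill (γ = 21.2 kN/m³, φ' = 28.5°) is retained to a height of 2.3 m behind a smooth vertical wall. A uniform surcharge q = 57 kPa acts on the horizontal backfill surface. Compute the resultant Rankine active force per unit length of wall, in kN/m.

66.3 kN/m

K_a = tan²(45° − φ/2) = 0.3540.
Soil triangle: ½ K_a γ H² = 0.5×0.3540×21.2×2.3² = 19.85 kN/m.
Surcharge rectangle: K_a q H = 0.3540×57×2.3 = 46.40 kN/m.
Total = 19.85 + 46.40 = 66.25 kN/m.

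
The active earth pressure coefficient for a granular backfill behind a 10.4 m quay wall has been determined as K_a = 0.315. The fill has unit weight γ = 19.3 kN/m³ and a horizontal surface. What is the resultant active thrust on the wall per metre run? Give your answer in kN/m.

329 kN/m

P = ½ K_a γ H² = 0.5 × 0.315 × 19.3 × 10.4² = 328.8 kN/m.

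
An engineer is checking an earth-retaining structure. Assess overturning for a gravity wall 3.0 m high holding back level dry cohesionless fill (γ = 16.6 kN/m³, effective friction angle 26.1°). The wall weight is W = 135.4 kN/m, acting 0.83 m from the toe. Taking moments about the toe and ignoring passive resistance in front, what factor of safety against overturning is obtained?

K_a = tan²(45° − 26.1°/2) = 0.3889.
P_a = ½K_aγH² = 0.5×0.3889×16.6×3.0² = 29.05 kN/m, acting at H/3 = 1.000 m above the base.
Overturning moment M_o = P_a × H/3 = 29.05 × 1.000 = 29.05.
Resisting moment M_r = W × 0.83 = 135.4 × 0.83 = 112.4.
FS_overturning = M_r/M_o = 112.4/29.05 = 3.868.

3.87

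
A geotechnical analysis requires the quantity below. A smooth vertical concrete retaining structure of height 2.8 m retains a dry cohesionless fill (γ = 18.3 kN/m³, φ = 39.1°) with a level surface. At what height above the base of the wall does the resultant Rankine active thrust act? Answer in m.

K_a = 0.2265.
The pressure distribution is triangular, so the resultant acts at H/3 above the base = 2.8/3 = 0.9333 m.

0.933 m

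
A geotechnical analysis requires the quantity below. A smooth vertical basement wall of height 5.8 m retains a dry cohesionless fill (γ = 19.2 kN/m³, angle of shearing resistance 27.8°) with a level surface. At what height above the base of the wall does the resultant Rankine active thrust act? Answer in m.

K_a = 0.3639.
The pressure distribution is triangular, so the resultant acts at H/3 above the base = 5.8/3 = 1.933 m.

1.93 m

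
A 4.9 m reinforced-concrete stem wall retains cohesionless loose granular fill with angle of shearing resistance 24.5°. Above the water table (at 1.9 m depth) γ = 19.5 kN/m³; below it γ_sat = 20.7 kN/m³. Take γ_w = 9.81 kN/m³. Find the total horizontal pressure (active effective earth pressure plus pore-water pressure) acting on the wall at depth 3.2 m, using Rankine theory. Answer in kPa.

33.9 kPa

K_a = (1 − sin φ)/(1 + sin φ) = 0.4137.
γ' = 20.7 − 9.81 = 10.89 kN/m³.
Effective vertical stress at 3.2 m: σ'_v = 19.5×1.9 + 10.89×1.30 = 51.21 kPa.
σ'_h = K_a σ'_v = 0.4137 × 51.21 = 21.19 kPa; u = γ_w × 1.30 = 12.75 kPa.
Total σ_h = 21.19 + 12.75 = 33.94 kPa.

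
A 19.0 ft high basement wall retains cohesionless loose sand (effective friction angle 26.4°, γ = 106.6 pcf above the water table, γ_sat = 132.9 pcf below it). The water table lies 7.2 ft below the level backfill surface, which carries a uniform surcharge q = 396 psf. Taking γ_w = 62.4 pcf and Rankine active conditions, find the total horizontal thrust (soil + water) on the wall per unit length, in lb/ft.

K_a = tan²(45° − φ/2) = 0.3844.
γ' = 132.9 − 62.4 = 70.50 pcf. h₂ = H − d_w = 11.8 ft.
σ'_h: at surface K_a·q = 152.2; at WT K_a(q+γd_w) = 447.3; at base K_a(q+γd_w+γ'h₂) = 767.1 psf.
P₁ = ½(152.2+447.3)×7.2 = 2158; P₂ = ½(447.3+767.1)×11.8 = 7165; P_w = ½γ_w h₂² = 4344.
Total = 2158+7165+4344 = 13670 lb/ft.

13700 lb/ft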